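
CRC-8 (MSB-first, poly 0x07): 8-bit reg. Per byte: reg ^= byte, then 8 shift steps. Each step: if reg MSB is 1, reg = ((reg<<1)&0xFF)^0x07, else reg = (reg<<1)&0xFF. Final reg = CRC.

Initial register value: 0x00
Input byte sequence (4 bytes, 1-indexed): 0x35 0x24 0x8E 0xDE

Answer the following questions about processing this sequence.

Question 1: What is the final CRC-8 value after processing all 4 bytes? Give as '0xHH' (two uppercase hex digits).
After byte 1 (0x35): reg=0x8B
After byte 2 (0x24): reg=0x44
After byte 3 (0x8E): reg=0x78
After byte 4 (0xDE): reg=0x7B

Answer: 0x7B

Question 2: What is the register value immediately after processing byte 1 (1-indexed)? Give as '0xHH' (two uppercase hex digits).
After byte 1 (0x35): reg=0x8B

Answer: 0x8B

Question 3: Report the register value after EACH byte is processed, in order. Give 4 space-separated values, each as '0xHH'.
0x8B 0x44 0x78 0x7B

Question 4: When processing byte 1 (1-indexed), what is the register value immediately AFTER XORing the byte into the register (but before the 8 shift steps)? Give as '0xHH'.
Register before byte 1: 0x00
Byte 1: 0x35
0x00 XOR 0x35 = 0x35

Answer: 0x35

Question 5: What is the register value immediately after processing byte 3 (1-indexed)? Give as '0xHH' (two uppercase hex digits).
Answer: 0x78

Derivation:
After byte 1 (0x35): reg=0x8B
After byte 2 (0x24): reg=0x44
After byte 3 (0x8E): reg=0x78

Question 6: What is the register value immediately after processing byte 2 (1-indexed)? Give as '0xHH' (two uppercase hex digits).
After byte 1 (0x35): reg=0x8B
After byte 2 (0x24): reg=0x44

Answer: 0x44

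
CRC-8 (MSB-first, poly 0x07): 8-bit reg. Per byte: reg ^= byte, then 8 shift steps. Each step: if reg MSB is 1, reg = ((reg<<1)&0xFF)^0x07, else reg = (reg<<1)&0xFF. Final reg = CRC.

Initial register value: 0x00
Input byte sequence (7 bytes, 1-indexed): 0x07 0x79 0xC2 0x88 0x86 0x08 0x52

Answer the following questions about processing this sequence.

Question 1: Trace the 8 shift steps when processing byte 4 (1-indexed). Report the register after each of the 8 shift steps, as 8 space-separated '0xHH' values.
Answer: 0x85 0x0D 0x1A 0x34 0x68 0xD0 0xA7 0x49

Derivation:
After byte 1 (0x07): reg=0x15
After byte 2 (0x79): reg=0x03
After byte 3 (0xC2): reg=0x49
Register before byte 4: 0x49
After XOR with byte 0x88: 0xC1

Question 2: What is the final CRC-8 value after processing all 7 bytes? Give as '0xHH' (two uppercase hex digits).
Answer: 0xDB

Derivation:
After byte 1 (0x07): reg=0x15
After byte 2 (0x79): reg=0x03
After byte 3 (0xC2): reg=0x49
After byte 4 (0x88): reg=0x49
After byte 5 (0x86): reg=0x63
After byte 6 (0x08): reg=0x16
After byte 7 (0x52): reg=0xDB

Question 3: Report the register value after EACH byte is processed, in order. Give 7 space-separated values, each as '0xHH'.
0x15 0x03 0x49 0x49 0x63 0x16 0xDB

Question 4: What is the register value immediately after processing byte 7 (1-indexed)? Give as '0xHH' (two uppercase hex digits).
After byte 1 (0x07): reg=0x15
After byte 2 (0x79): reg=0x03
After byte 3 (0xC2): reg=0x49
After byte 4 (0x88): reg=0x49
After byte 5 (0x86): reg=0x63
After byte 6 (0x08): reg=0x16
After byte 7 (0x52): reg=0xDB

Answer: 0xDB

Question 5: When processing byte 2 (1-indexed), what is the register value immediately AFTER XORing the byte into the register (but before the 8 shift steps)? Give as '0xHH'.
Register before byte 2: 0x15
Byte 2: 0x79
0x15 XOR 0x79 = 0x6C

Answer: 0x6C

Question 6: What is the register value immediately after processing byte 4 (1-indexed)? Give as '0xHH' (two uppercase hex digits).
After byte 1 (0x07): reg=0x15
After byte 2 (0x79): reg=0x03
After byte 3 (0xC2): reg=0x49
After byte 4 (0x88): reg=0x49

Answer: 0x49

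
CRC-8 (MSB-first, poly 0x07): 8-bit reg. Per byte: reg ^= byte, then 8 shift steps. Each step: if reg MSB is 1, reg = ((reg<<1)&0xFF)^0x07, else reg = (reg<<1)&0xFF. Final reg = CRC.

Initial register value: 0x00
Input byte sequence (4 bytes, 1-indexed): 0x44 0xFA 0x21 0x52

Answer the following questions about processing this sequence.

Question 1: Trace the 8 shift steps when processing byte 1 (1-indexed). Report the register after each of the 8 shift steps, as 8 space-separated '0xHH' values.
Register before byte 1: 0x00
After XOR with byte 0x44: 0x44

Answer: 0x88 0x17 0x2E 0x5C 0xB8 0x77 0xEE 0xDB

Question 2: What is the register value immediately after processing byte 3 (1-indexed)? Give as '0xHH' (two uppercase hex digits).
After byte 1 (0x44): reg=0xDB
After byte 2 (0xFA): reg=0xE7
After byte 3 (0x21): reg=0x5C

Answer: 0x5C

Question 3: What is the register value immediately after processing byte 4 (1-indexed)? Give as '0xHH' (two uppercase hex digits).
Answer: 0x2A

Derivation:
After byte 1 (0x44): reg=0xDB
After byte 2 (0xFA): reg=0xE7
After byte 3 (0x21): reg=0x5C
After byte 4 (0x52): reg=0x2A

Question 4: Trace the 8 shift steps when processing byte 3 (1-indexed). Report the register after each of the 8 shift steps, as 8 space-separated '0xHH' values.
Answer: 0x8B 0x11 0x22 0x44 0x88 0x17 0x2E 0x5C

Derivation:
After byte 1 (0x44): reg=0xDB
After byte 2 (0xFA): reg=0xE7
Register before byte 3: 0xE7
After XOR with byte 0x21: 0xC6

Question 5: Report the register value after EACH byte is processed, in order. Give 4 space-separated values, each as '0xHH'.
0xDB 0xE7 0x5C 0x2A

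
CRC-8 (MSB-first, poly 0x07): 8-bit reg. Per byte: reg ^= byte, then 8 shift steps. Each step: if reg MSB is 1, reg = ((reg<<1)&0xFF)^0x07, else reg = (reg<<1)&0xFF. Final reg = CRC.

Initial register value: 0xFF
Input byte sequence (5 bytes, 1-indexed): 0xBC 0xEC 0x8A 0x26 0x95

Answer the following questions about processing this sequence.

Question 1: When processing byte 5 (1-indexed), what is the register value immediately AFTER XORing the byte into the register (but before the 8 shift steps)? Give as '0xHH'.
Answer: 0xC6

Derivation:
Register before byte 5: 0x53
Byte 5: 0x95
0x53 XOR 0x95 = 0xC6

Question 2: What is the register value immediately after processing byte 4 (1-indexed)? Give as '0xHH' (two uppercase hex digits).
After byte 1 (0xBC): reg=0xCE
After byte 2 (0xEC): reg=0xEE
After byte 3 (0x8A): reg=0x3B
After byte 4 (0x26): reg=0x53

Answer: 0x53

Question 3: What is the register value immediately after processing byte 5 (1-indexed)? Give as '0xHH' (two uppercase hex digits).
After byte 1 (0xBC): reg=0xCE
After byte 2 (0xEC): reg=0xEE
After byte 3 (0x8A): reg=0x3B
After byte 4 (0x26): reg=0x53
After byte 5 (0x95): reg=0x5C

Answer: 0x5C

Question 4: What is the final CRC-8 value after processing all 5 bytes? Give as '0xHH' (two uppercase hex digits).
Answer: 0x5C

Derivation:
After byte 1 (0xBC): reg=0xCE
After byte 2 (0xEC): reg=0xEE
After byte 3 (0x8A): reg=0x3B
After byte 4 (0x26): reg=0x53
After byte 5 (0x95): reg=0x5C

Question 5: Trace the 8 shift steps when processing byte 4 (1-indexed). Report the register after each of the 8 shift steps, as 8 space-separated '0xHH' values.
After byte 1 (0xBC): reg=0xCE
After byte 2 (0xEC): reg=0xEE
After byte 3 (0x8A): reg=0x3B
Register before byte 4: 0x3B
After XOR with byte 0x26: 0x1D

Answer: 0x3A 0x74 0xE8 0xD7 0xA9 0x55 0xAA 0x53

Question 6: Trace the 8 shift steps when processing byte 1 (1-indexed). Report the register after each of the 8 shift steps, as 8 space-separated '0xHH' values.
Register before byte 1: 0xFF
After XOR with byte 0xBC: 0x43

Answer: 0x86 0x0B 0x16 0x2C 0x58 0xB0 0x67 0xCE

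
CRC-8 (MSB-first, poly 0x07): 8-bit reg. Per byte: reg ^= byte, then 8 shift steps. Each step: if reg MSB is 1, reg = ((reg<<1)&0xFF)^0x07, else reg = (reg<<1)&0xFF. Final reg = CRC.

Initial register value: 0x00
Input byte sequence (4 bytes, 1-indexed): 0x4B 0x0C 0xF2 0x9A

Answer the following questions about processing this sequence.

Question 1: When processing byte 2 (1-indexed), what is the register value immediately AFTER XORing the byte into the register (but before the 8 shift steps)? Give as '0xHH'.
Register before byte 2: 0xF6
Byte 2: 0x0C
0xF6 XOR 0x0C = 0xFA

Answer: 0xFA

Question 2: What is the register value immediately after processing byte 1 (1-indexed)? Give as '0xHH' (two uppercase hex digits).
After byte 1 (0x4B): reg=0xF6

Answer: 0xF6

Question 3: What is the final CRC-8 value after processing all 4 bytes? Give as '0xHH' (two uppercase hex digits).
Answer: 0x1A

Derivation:
After byte 1 (0x4B): reg=0xF6
After byte 2 (0x0C): reg=0xE8
After byte 3 (0xF2): reg=0x46
After byte 4 (0x9A): reg=0x1A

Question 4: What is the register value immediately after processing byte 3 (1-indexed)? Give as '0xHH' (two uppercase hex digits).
Answer: 0x46

Derivation:
After byte 1 (0x4B): reg=0xF6
After byte 2 (0x0C): reg=0xE8
After byte 3 (0xF2): reg=0x46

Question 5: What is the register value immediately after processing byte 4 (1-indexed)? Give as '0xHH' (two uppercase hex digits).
Answer: 0x1A

Derivation:
After byte 1 (0x4B): reg=0xF6
After byte 2 (0x0C): reg=0xE8
After byte 3 (0xF2): reg=0x46
After byte 4 (0x9A): reg=0x1A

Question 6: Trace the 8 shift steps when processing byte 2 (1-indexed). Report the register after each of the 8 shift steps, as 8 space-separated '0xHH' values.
After byte 1 (0x4B): reg=0xF6
Register before byte 2: 0xF6
After XOR with byte 0x0C: 0xFA

Answer: 0xF3 0xE1 0xC5 0x8D 0x1D 0x3A 0x74 0xE8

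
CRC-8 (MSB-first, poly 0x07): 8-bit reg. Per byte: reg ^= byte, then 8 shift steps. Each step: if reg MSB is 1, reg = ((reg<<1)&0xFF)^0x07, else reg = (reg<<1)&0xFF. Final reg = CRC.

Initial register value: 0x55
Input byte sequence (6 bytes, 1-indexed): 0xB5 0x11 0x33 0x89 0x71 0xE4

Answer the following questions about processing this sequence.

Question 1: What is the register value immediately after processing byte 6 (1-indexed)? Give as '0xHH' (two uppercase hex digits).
Answer: 0x56

Derivation:
After byte 1 (0xB5): reg=0xAE
After byte 2 (0x11): reg=0x34
After byte 3 (0x33): reg=0x15
After byte 4 (0x89): reg=0xDD
After byte 5 (0x71): reg=0x4D
After byte 6 (0xE4): reg=0x56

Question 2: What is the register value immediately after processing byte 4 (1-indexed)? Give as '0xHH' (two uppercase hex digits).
Answer: 0xDD

Derivation:
After byte 1 (0xB5): reg=0xAE
After byte 2 (0x11): reg=0x34
After byte 3 (0x33): reg=0x15
After byte 4 (0x89): reg=0xDD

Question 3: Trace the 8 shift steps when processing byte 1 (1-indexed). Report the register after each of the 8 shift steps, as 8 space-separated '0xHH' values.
Answer: 0xC7 0x89 0x15 0x2A 0x54 0xA8 0x57 0xAE

Derivation:
Register before byte 1: 0x55
After XOR with byte 0xB5: 0xE0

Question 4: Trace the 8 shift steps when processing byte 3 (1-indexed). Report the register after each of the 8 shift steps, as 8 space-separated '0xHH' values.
Answer: 0x0E 0x1C 0x38 0x70 0xE0 0xC7 0x89 0x15

Derivation:
After byte 1 (0xB5): reg=0xAE
After byte 2 (0x11): reg=0x34
Register before byte 3: 0x34
After XOR with byte 0x33: 0x07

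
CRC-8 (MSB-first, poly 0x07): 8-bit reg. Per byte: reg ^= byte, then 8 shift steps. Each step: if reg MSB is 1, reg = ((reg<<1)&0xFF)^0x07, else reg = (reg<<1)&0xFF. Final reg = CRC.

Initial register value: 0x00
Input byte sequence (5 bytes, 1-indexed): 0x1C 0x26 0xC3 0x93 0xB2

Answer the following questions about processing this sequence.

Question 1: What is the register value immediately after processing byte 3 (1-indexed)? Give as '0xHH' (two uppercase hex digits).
Answer: 0xCF

Derivation:
After byte 1 (0x1C): reg=0x54
After byte 2 (0x26): reg=0x59
After byte 3 (0xC3): reg=0xCF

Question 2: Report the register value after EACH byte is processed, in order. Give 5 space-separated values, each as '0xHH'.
0x54 0x59 0xCF 0x93 0xE7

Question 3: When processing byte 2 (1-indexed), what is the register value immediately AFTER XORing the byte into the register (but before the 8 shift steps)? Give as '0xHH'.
Answer: 0x72

Derivation:
Register before byte 2: 0x54
Byte 2: 0x26
0x54 XOR 0x26 = 0x72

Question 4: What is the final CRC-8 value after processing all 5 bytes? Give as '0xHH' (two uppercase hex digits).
Answer: 0xE7

Derivation:
After byte 1 (0x1C): reg=0x54
After byte 2 (0x26): reg=0x59
After byte 3 (0xC3): reg=0xCF
After byte 4 (0x93): reg=0x93
After byte 5 (0xB2): reg=0xE7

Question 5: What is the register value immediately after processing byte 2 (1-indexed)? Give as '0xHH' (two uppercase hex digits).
After byte 1 (0x1C): reg=0x54
After byte 2 (0x26): reg=0x59

Answer: 0x59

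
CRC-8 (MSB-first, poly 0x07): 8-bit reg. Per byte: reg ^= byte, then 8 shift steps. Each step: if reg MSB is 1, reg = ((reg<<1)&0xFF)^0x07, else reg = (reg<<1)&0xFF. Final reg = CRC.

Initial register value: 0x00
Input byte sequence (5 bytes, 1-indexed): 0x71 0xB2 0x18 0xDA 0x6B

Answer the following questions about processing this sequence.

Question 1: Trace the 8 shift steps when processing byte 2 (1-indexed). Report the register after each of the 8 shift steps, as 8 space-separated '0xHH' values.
Answer: 0xC3 0x81 0x05 0x0A 0x14 0x28 0x50 0xA0

Derivation:
After byte 1 (0x71): reg=0x50
Register before byte 2: 0x50
After XOR with byte 0xB2: 0xE2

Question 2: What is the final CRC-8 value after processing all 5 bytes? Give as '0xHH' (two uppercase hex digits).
After byte 1 (0x71): reg=0x50
After byte 2 (0xB2): reg=0xA0
After byte 3 (0x18): reg=0x21
After byte 4 (0xDA): reg=0xEF
After byte 5 (0x6B): reg=0x95

Answer: 0x95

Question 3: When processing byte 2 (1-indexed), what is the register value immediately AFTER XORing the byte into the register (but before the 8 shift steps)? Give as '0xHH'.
Register before byte 2: 0x50
Byte 2: 0xB2
0x50 XOR 0xB2 = 0xE2

Answer: 0xE2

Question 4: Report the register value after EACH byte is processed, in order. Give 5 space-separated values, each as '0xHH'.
0x50 0xA0 0x21 0xEF 0x95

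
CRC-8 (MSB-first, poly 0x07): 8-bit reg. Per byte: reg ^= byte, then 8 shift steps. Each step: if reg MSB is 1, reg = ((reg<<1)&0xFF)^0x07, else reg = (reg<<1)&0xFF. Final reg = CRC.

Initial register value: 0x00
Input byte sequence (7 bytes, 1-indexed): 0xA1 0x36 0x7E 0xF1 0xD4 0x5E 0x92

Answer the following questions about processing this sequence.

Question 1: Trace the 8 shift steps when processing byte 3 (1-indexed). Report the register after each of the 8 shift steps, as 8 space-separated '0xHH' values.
After byte 1 (0xA1): reg=0x6E
After byte 2 (0x36): reg=0x8F
Register before byte 3: 0x8F
After XOR with byte 0x7E: 0xF1

Answer: 0xE5 0xCD 0x9D 0x3D 0x7A 0xF4 0xEF 0xD9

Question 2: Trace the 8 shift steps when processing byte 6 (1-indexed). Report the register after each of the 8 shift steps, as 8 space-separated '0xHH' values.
After byte 1 (0xA1): reg=0x6E
After byte 2 (0x36): reg=0x8F
After byte 3 (0x7E): reg=0xD9
After byte 4 (0xF1): reg=0xD8
After byte 5 (0xD4): reg=0x24
Register before byte 6: 0x24
After XOR with byte 0x5E: 0x7A

Answer: 0xF4 0xEF 0xD9 0xB5 0x6D 0xDA 0xB3 0x61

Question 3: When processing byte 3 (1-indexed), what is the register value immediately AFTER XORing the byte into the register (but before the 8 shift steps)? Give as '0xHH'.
Register before byte 3: 0x8F
Byte 3: 0x7E
0x8F XOR 0x7E = 0xF1

Answer: 0xF1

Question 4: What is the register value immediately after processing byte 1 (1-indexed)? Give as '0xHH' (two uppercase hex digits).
Answer: 0x6E

Derivation:
After byte 1 (0xA1): reg=0x6E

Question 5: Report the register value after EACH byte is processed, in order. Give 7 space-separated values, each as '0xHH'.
0x6E 0x8F 0xD9 0xD8 0x24 0x61 0xD7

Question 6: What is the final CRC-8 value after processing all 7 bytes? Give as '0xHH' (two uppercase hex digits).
Answer: 0xD7

Derivation:
After byte 1 (0xA1): reg=0x6E
After byte 2 (0x36): reg=0x8F
After byte 3 (0x7E): reg=0xD9
After byte 4 (0xF1): reg=0xD8
After byte 5 (0xD4): reg=0x24
After byte 6 (0x5E): reg=0x61
After byte 7 (0x92): reg=0xD7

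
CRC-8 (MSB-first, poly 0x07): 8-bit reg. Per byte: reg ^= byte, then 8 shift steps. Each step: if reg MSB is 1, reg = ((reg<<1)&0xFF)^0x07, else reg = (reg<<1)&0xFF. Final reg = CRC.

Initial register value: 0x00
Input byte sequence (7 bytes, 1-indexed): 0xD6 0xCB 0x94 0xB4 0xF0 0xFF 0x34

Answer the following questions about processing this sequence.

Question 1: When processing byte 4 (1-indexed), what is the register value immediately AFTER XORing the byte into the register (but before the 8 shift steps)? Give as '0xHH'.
Answer: 0x79

Derivation:
Register before byte 4: 0xCD
Byte 4: 0xB4
0xCD XOR 0xB4 = 0x79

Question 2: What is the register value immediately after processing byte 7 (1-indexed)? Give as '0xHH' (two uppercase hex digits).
After byte 1 (0xD6): reg=0x2C
After byte 2 (0xCB): reg=0xBB
After byte 3 (0x94): reg=0xCD
After byte 4 (0xB4): reg=0x68
After byte 5 (0xF0): reg=0xC1
After byte 6 (0xFF): reg=0xBA
After byte 7 (0x34): reg=0xA3

Answer: 0xA3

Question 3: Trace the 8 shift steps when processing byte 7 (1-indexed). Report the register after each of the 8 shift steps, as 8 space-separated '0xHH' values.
After byte 1 (0xD6): reg=0x2C
After byte 2 (0xCB): reg=0xBB
After byte 3 (0x94): reg=0xCD
After byte 4 (0xB4): reg=0x68
After byte 5 (0xF0): reg=0xC1
After byte 6 (0xFF): reg=0xBA
Register before byte 7: 0xBA
After XOR with byte 0x34: 0x8E

Answer: 0x1B 0x36 0x6C 0xD8 0xB7 0x69 0xD2 0xA3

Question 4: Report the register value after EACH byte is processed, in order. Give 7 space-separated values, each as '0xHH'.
0x2C 0xBB 0xCD 0x68 0xC1 0xBA 0xA3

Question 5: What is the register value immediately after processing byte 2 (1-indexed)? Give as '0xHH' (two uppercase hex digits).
After byte 1 (0xD6): reg=0x2C
After byte 2 (0xCB): reg=0xBB

Answer: 0xBB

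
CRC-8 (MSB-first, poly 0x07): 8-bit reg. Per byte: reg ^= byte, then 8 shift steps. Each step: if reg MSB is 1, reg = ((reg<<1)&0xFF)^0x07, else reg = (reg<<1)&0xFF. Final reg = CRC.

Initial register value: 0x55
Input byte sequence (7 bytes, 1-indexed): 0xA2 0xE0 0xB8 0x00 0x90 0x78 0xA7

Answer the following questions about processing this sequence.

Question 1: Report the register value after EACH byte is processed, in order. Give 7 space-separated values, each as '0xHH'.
0xCB 0xD1 0x18 0x48 0x06 0x7D 0x08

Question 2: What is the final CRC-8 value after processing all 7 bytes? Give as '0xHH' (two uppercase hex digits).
Answer: 0x08

Derivation:
After byte 1 (0xA2): reg=0xCB
After byte 2 (0xE0): reg=0xD1
After byte 3 (0xB8): reg=0x18
After byte 4 (0x00): reg=0x48
After byte 5 (0x90): reg=0x06
After byte 6 (0x78): reg=0x7D
After byte 7 (0xA7): reg=0x08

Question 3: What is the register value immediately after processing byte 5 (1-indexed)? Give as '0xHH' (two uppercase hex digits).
After byte 1 (0xA2): reg=0xCB
After byte 2 (0xE0): reg=0xD1
After byte 3 (0xB8): reg=0x18
After byte 4 (0x00): reg=0x48
After byte 5 (0x90): reg=0x06

Answer: 0x06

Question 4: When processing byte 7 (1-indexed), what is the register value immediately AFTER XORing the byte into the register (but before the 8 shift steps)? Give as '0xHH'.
Answer: 0xDA

Derivation:
Register before byte 7: 0x7D
Byte 7: 0xA7
0x7D XOR 0xA7 = 0xDA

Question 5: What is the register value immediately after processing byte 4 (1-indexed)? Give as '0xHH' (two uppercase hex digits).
Answer: 0x48

Derivation:
After byte 1 (0xA2): reg=0xCB
After byte 2 (0xE0): reg=0xD1
After byte 3 (0xB8): reg=0x18
After byte 4 (0x00): reg=0x48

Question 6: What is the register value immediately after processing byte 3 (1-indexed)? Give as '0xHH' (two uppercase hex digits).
After byte 1 (0xA2): reg=0xCB
After byte 2 (0xE0): reg=0xD1
After byte 3 (0xB8): reg=0x18

Answer: 0x18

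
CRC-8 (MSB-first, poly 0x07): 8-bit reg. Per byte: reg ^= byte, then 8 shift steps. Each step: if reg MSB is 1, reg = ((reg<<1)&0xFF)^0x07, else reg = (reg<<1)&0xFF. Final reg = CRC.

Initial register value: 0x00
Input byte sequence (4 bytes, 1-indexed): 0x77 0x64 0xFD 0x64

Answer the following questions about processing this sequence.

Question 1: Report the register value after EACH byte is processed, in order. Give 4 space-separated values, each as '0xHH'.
0x42 0xF2 0x2D 0xF8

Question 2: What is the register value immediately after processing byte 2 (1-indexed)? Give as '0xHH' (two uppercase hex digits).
After byte 1 (0x77): reg=0x42
After byte 2 (0x64): reg=0xF2

Answer: 0xF2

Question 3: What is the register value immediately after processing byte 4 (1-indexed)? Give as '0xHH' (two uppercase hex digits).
Answer: 0xF8

Derivation:
After byte 1 (0x77): reg=0x42
After byte 2 (0x64): reg=0xF2
After byte 3 (0xFD): reg=0x2D
After byte 4 (0x64): reg=0xF8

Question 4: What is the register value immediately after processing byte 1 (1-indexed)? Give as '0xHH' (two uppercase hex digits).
After byte 1 (0x77): reg=0x42

Answer: 0x42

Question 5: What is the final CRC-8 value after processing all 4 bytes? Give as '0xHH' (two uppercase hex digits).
Answer: 0xF8

Derivation:
After byte 1 (0x77): reg=0x42
After byte 2 (0x64): reg=0xF2
After byte 3 (0xFD): reg=0x2D
After byte 4 (0x64): reg=0xF8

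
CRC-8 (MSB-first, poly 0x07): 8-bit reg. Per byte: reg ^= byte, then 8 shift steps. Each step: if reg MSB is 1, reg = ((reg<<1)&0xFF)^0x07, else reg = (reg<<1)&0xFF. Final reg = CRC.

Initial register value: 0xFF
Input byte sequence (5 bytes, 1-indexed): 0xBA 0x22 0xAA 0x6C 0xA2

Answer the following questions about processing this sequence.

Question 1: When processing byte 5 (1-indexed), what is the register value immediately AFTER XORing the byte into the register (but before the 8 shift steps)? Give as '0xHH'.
Answer: 0x7B

Derivation:
Register before byte 5: 0xD9
Byte 5: 0xA2
0xD9 XOR 0xA2 = 0x7B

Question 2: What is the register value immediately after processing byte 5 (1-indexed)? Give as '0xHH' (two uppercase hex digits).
After byte 1 (0xBA): reg=0xDC
After byte 2 (0x22): reg=0xF4
After byte 3 (0xAA): reg=0x9D
After byte 4 (0x6C): reg=0xD9
After byte 5 (0xA2): reg=0x66

Answer: 0x66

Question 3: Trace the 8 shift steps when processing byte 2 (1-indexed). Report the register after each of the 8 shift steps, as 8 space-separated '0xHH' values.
Answer: 0xFB 0xF1 0xE5 0xCD 0x9D 0x3D 0x7A 0xF4

Derivation:
After byte 1 (0xBA): reg=0xDC
Register before byte 2: 0xDC
After XOR with byte 0x22: 0xFE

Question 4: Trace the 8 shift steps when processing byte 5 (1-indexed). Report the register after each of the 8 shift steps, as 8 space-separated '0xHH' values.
Answer: 0xF6 0xEB 0xD1 0xA5 0x4D 0x9A 0x33 0x66

Derivation:
After byte 1 (0xBA): reg=0xDC
After byte 2 (0x22): reg=0xF4
After byte 3 (0xAA): reg=0x9D
After byte 4 (0x6C): reg=0xD9
Register before byte 5: 0xD9
After XOR with byte 0xA2: 0x7B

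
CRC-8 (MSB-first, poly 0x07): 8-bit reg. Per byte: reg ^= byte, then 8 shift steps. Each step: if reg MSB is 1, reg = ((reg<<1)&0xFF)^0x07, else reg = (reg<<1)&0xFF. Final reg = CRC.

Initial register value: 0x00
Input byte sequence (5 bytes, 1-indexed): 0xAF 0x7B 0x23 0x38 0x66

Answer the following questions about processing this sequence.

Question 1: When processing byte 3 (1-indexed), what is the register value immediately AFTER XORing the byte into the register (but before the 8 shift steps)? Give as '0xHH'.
Answer: 0x9E

Derivation:
Register before byte 3: 0xBD
Byte 3: 0x23
0xBD XOR 0x23 = 0x9E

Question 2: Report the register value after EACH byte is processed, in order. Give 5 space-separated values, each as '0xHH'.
0x44 0xBD 0xD3 0x9F 0xE1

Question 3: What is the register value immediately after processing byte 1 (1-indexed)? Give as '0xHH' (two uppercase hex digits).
Answer: 0x44

Derivation:
After byte 1 (0xAF): reg=0x44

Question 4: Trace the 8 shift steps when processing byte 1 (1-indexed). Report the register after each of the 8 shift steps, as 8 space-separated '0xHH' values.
Register before byte 1: 0x00
After XOR with byte 0xAF: 0xAF

Answer: 0x59 0xB2 0x63 0xC6 0x8B 0x11 0x22 0x44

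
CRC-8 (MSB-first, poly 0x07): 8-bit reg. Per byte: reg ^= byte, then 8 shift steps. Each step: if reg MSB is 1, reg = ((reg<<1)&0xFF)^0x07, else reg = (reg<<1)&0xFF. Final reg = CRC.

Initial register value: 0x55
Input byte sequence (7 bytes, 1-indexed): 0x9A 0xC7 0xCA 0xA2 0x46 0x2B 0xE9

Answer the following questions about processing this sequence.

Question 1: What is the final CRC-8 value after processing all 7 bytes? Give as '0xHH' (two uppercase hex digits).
After byte 1 (0x9A): reg=0x63
After byte 2 (0xC7): reg=0x75
After byte 3 (0xCA): reg=0x34
After byte 4 (0xA2): reg=0xEB
After byte 5 (0x46): reg=0x4A
After byte 6 (0x2B): reg=0x20
After byte 7 (0xE9): reg=0x71

Answer: 0x71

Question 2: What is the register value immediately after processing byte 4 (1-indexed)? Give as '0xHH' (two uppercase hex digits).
Answer: 0xEB

Derivation:
After byte 1 (0x9A): reg=0x63
After byte 2 (0xC7): reg=0x75
After byte 3 (0xCA): reg=0x34
After byte 4 (0xA2): reg=0xEB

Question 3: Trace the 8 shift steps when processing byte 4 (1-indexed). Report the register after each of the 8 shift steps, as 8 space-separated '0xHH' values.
Answer: 0x2B 0x56 0xAC 0x5F 0xBE 0x7B 0xF6 0xEB

Derivation:
After byte 1 (0x9A): reg=0x63
After byte 2 (0xC7): reg=0x75
After byte 3 (0xCA): reg=0x34
Register before byte 4: 0x34
After XOR with byte 0xA2: 0x96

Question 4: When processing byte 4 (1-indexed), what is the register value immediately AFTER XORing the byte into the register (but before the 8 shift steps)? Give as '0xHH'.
Register before byte 4: 0x34
Byte 4: 0xA2
0x34 XOR 0xA2 = 0x96

Answer: 0x96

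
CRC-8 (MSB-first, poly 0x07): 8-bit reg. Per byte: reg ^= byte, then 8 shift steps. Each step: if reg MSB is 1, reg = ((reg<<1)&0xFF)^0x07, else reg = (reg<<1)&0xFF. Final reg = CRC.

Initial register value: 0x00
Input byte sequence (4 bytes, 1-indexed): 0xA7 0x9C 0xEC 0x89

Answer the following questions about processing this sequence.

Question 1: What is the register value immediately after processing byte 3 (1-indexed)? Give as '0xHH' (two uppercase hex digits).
Answer: 0xC9

Derivation:
After byte 1 (0xA7): reg=0x7C
After byte 2 (0x9C): reg=0xAE
After byte 3 (0xEC): reg=0xC9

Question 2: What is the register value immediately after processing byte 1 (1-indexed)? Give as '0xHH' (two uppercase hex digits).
After byte 1 (0xA7): reg=0x7C

Answer: 0x7C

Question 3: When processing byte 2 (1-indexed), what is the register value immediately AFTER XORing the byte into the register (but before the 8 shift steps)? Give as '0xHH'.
Answer: 0xE0

Derivation:
Register before byte 2: 0x7C
Byte 2: 0x9C
0x7C XOR 0x9C = 0xE0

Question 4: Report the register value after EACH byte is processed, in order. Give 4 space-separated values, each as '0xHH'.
0x7C 0xAE 0xC9 0xC7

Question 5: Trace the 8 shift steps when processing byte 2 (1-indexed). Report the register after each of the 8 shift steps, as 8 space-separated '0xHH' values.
After byte 1 (0xA7): reg=0x7C
Register before byte 2: 0x7C
After XOR with byte 0x9C: 0xE0

Answer: 0xC7 0x89 0x15 0x2A 0x54 0xA8 0x57 0xAE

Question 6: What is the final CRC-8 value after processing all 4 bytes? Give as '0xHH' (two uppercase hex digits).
Answer: 0xC7

Derivation:
After byte 1 (0xA7): reg=0x7C
After byte 2 (0x9C): reg=0xAE
After byte 3 (0xEC): reg=0xC9
After byte 4 (0x89): reg=0xC7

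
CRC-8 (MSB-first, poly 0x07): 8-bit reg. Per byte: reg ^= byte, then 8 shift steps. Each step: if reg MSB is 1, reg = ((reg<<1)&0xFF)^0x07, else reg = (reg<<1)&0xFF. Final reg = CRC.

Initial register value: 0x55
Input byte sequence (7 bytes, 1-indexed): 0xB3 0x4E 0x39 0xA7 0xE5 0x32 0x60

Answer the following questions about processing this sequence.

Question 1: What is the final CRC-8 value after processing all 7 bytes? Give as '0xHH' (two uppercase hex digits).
Answer: 0x27

Derivation:
After byte 1 (0xB3): reg=0xBC
After byte 2 (0x4E): reg=0xD0
After byte 3 (0x39): reg=0x91
After byte 4 (0xA7): reg=0x82
After byte 5 (0xE5): reg=0x32
After byte 6 (0x32): reg=0x00
After byte 7 (0x60): reg=0x27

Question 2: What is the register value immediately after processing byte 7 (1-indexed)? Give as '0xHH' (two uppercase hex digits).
After byte 1 (0xB3): reg=0xBC
After byte 2 (0x4E): reg=0xD0
After byte 3 (0x39): reg=0x91
After byte 4 (0xA7): reg=0x82
After byte 5 (0xE5): reg=0x32
After byte 6 (0x32): reg=0x00
After byte 7 (0x60): reg=0x27

Answer: 0x27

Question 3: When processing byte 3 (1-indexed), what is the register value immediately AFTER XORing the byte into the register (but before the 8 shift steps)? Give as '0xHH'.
Register before byte 3: 0xD0
Byte 3: 0x39
0xD0 XOR 0x39 = 0xE9

Answer: 0xE9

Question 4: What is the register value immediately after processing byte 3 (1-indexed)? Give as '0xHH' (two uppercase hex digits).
Answer: 0x91

Derivation:
After byte 1 (0xB3): reg=0xBC
After byte 2 (0x4E): reg=0xD0
After byte 3 (0x39): reg=0x91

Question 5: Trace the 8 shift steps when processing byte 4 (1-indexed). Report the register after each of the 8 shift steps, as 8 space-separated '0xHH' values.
Answer: 0x6C 0xD8 0xB7 0x69 0xD2 0xA3 0x41 0x82

Derivation:
After byte 1 (0xB3): reg=0xBC
After byte 2 (0x4E): reg=0xD0
After byte 3 (0x39): reg=0x91
Register before byte 4: 0x91
After XOR with byte 0xA7: 0x36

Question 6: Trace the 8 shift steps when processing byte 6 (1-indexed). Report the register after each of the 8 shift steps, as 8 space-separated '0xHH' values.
Answer: 0x00 0x00 0x00 0x00 0x00 0x00 0x00 0x00

Derivation:
After byte 1 (0xB3): reg=0xBC
After byte 2 (0x4E): reg=0xD0
After byte 3 (0x39): reg=0x91
After byte 4 (0xA7): reg=0x82
After byte 5 (0xE5): reg=0x32
Register before byte 6: 0x32
After XOR with byte 0x32: 0x00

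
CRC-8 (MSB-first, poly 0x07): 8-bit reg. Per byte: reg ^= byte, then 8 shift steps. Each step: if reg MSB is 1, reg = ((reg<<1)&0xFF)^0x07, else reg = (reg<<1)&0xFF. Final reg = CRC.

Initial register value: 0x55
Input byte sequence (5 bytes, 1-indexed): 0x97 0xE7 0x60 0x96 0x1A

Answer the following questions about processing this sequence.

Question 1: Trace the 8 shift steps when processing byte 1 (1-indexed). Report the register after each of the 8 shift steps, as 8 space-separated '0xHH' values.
Register before byte 1: 0x55
After XOR with byte 0x97: 0xC2

Answer: 0x83 0x01 0x02 0x04 0x08 0x10 0x20 0x40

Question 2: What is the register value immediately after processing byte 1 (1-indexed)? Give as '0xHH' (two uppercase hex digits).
After byte 1 (0x97): reg=0x40

Answer: 0x40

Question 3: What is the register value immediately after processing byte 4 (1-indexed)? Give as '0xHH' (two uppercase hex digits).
After byte 1 (0x97): reg=0x40
After byte 2 (0xE7): reg=0x7C
After byte 3 (0x60): reg=0x54
After byte 4 (0x96): reg=0x40

Answer: 0x40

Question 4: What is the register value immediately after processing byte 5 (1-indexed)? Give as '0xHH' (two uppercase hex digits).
After byte 1 (0x97): reg=0x40
After byte 2 (0xE7): reg=0x7C
After byte 3 (0x60): reg=0x54
After byte 4 (0x96): reg=0x40
After byte 5 (0x1A): reg=0x81

Answer: 0x81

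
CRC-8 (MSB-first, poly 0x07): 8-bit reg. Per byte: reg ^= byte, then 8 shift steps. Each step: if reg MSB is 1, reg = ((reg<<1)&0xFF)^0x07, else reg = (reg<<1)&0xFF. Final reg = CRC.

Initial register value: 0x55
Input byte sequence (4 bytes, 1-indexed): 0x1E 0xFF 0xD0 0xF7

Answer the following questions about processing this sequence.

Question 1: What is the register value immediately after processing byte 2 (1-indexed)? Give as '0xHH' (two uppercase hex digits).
After byte 1 (0x1E): reg=0xF6
After byte 2 (0xFF): reg=0x3F

Answer: 0x3F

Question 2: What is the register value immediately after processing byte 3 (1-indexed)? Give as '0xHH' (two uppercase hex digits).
After byte 1 (0x1E): reg=0xF6
After byte 2 (0xFF): reg=0x3F
After byte 3 (0xD0): reg=0x83

Answer: 0x83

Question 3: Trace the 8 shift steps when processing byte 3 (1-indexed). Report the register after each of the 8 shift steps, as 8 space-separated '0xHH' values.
After byte 1 (0x1E): reg=0xF6
After byte 2 (0xFF): reg=0x3F
Register before byte 3: 0x3F
After XOR with byte 0xD0: 0xEF

Answer: 0xD9 0xB5 0x6D 0xDA 0xB3 0x61 0xC2 0x83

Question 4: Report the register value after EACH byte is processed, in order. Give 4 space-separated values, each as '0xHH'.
0xF6 0x3F 0x83 0x4B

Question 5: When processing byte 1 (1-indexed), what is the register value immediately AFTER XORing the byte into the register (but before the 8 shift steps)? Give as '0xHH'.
Register before byte 1: 0x55
Byte 1: 0x1E
0x55 XOR 0x1E = 0x4B

Answer: 0x4B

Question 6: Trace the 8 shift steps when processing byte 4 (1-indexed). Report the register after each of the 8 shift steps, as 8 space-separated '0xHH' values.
Answer: 0xE8 0xD7 0xA9 0x55 0xAA 0x53 0xA6 0x4B

Derivation:
After byte 1 (0x1E): reg=0xF6
After byte 2 (0xFF): reg=0x3F
After byte 3 (0xD0): reg=0x83
Register before byte 4: 0x83
After XOR with byte 0xF7: 0x74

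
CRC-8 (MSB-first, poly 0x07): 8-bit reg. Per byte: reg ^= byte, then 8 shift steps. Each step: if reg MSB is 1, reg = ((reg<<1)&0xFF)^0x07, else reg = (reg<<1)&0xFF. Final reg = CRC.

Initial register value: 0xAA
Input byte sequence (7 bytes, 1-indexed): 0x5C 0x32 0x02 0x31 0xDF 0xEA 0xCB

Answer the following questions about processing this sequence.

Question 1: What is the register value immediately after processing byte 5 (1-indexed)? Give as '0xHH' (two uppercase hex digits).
After byte 1 (0x5C): reg=0xCC
After byte 2 (0x32): reg=0xF4
After byte 3 (0x02): reg=0xCC
After byte 4 (0x31): reg=0xFD
After byte 5 (0xDF): reg=0xEE

Answer: 0xEE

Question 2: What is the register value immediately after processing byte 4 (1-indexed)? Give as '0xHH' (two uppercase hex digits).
Answer: 0xFD

Derivation:
After byte 1 (0x5C): reg=0xCC
After byte 2 (0x32): reg=0xF4
After byte 3 (0x02): reg=0xCC
After byte 4 (0x31): reg=0xFD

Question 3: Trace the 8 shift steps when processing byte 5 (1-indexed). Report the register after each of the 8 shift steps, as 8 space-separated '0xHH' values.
After byte 1 (0x5C): reg=0xCC
After byte 2 (0x32): reg=0xF4
After byte 3 (0x02): reg=0xCC
After byte 4 (0x31): reg=0xFD
Register before byte 5: 0xFD
After XOR with byte 0xDF: 0x22

Answer: 0x44 0x88 0x17 0x2E 0x5C 0xB8 0x77 0xEE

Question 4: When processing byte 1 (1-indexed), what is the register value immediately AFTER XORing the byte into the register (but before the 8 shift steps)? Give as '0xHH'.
Register before byte 1: 0xAA
Byte 1: 0x5C
0xAA XOR 0x5C = 0xF6

Answer: 0xF6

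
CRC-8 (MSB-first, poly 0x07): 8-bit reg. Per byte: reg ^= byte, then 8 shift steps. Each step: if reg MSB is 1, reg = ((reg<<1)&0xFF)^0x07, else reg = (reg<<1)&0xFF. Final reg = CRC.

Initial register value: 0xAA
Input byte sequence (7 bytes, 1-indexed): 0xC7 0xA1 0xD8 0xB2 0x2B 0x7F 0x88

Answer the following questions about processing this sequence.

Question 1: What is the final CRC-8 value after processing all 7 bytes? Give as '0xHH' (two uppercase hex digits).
After byte 1 (0xC7): reg=0x04
After byte 2 (0xA1): reg=0x72
After byte 3 (0xD8): reg=0x5F
After byte 4 (0xB2): reg=0x8D
After byte 5 (0x2B): reg=0x7B
After byte 6 (0x7F): reg=0x1C
After byte 7 (0x88): reg=0xE5

Answer: 0xE5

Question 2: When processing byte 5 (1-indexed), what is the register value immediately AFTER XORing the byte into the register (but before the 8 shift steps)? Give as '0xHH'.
Answer: 0xA6

Derivation:
Register before byte 5: 0x8D
Byte 5: 0x2B
0x8D XOR 0x2B = 0xA6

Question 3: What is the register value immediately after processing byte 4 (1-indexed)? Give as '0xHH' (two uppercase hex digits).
After byte 1 (0xC7): reg=0x04
After byte 2 (0xA1): reg=0x72
After byte 3 (0xD8): reg=0x5F
After byte 4 (0xB2): reg=0x8D

Answer: 0x8D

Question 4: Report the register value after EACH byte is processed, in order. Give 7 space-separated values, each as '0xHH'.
0x04 0x72 0x5F 0x8D 0x7B 0x1C 0xE5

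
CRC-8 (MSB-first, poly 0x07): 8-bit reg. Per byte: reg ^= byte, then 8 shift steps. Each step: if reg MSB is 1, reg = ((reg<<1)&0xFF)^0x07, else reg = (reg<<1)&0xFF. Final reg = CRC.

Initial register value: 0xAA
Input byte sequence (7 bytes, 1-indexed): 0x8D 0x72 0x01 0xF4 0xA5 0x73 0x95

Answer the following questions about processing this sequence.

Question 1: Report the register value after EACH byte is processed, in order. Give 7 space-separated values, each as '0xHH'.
0xF5 0x9C 0xDA 0xCA 0x0A 0x68 0xFD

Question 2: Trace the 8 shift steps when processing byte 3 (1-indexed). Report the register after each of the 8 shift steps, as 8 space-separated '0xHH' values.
Answer: 0x3D 0x7A 0xF4 0xEF 0xD9 0xB5 0x6D 0xDA

Derivation:
After byte 1 (0x8D): reg=0xF5
After byte 2 (0x72): reg=0x9C
Register before byte 3: 0x9C
After XOR with byte 0x01: 0x9D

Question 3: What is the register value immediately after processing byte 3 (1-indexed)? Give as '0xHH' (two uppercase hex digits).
Answer: 0xDA

Derivation:
After byte 1 (0x8D): reg=0xF5
After byte 2 (0x72): reg=0x9C
After byte 3 (0x01): reg=0xDA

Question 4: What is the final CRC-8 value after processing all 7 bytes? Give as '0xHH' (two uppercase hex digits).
After byte 1 (0x8D): reg=0xF5
After byte 2 (0x72): reg=0x9C
After byte 3 (0x01): reg=0xDA
After byte 4 (0xF4): reg=0xCA
After byte 5 (0xA5): reg=0x0A
After byte 6 (0x73): reg=0x68
After byte 7 (0x95): reg=0xFD

Answer: 0xFD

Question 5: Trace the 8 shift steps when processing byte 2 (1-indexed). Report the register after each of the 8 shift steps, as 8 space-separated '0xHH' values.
After byte 1 (0x8D): reg=0xF5
Register before byte 2: 0xF5
After XOR with byte 0x72: 0x87

Answer: 0x09 0x12 0x24 0x48 0x90 0x27 0x4E 0x9C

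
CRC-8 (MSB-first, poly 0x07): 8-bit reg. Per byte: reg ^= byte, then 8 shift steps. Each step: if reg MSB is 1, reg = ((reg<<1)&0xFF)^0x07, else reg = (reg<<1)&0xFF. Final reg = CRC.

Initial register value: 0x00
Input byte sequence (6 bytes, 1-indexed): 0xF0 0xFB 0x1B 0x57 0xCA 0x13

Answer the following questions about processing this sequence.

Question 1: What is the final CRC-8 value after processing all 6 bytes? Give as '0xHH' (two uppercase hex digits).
After byte 1 (0xF0): reg=0xDE
After byte 2 (0xFB): reg=0xFB
After byte 3 (0x1B): reg=0xAE
After byte 4 (0x57): reg=0xE1
After byte 5 (0xCA): reg=0xD1
After byte 6 (0x13): reg=0x40

Answer: 0x40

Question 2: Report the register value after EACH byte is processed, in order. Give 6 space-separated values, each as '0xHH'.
0xDE 0xFB 0xAE 0xE1 0xD1 0x40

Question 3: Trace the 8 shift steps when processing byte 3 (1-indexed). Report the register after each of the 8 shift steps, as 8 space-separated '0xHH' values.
Answer: 0xC7 0x89 0x15 0x2A 0x54 0xA8 0x57 0xAE

Derivation:
After byte 1 (0xF0): reg=0xDE
After byte 2 (0xFB): reg=0xFB
Register before byte 3: 0xFB
After XOR with byte 0x1B: 0xE0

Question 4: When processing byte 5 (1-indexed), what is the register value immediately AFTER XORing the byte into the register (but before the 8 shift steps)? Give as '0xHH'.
Register before byte 5: 0xE1
Byte 5: 0xCA
0xE1 XOR 0xCA = 0x2B

Answer: 0x2B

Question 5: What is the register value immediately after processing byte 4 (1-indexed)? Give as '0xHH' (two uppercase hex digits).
After byte 1 (0xF0): reg=0xDE
After byte 2 (0xFB): reg=0xFB
After byte 3 (0x1B): reg=0xAE
After byte 4 (0x57): reg=0xE1

Answer: 0xE1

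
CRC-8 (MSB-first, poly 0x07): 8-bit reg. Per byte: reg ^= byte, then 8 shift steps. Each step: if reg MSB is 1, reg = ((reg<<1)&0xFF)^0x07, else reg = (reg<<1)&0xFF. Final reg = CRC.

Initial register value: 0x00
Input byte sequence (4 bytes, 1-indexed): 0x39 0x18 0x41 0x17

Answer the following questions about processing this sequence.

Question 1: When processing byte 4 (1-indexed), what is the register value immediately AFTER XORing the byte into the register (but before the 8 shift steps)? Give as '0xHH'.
Answer: 0xF3

Derivation:
Register before byte 4: 0xE4
Byte 4: 0x17
0xE4 XOR 0x17 = 0xF3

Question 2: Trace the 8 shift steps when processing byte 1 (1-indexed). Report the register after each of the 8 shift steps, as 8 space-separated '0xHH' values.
Register before byte 1: 0x00
After XOR with byte 0x39: 0x39

Answer: 0x72 0xE4 0xCF 0x99 0x35 0x6A 0xD4 0xAF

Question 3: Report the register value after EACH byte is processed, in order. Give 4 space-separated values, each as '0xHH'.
0xAF 0x0C 0xE4 0xD7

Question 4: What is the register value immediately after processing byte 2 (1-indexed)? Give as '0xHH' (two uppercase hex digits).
Answer: 0x0C

Derivation:
After byte 1 (0x39): reg=0xAF
After byte 2 (0x18): reg=0x0C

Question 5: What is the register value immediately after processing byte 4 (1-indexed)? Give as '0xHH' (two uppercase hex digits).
Answer: 0xD7

Derivation:
After byte 1 (0x39): reg=0xAF
After byte 2 (0x18): reg=0x0C
After byte 3 (0x41): reg=0xE4
After byte 4 (0x17): reg=0xD7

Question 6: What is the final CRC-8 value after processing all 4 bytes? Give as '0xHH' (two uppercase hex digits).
After byte 1 (0x39): reg=0xAF
After byte 2 (0x18): reg=0x0C
After byte 3 (0x41): reg=0xE4
After byte 4 (0x17): reg=0xD7

Answer: 0xD7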